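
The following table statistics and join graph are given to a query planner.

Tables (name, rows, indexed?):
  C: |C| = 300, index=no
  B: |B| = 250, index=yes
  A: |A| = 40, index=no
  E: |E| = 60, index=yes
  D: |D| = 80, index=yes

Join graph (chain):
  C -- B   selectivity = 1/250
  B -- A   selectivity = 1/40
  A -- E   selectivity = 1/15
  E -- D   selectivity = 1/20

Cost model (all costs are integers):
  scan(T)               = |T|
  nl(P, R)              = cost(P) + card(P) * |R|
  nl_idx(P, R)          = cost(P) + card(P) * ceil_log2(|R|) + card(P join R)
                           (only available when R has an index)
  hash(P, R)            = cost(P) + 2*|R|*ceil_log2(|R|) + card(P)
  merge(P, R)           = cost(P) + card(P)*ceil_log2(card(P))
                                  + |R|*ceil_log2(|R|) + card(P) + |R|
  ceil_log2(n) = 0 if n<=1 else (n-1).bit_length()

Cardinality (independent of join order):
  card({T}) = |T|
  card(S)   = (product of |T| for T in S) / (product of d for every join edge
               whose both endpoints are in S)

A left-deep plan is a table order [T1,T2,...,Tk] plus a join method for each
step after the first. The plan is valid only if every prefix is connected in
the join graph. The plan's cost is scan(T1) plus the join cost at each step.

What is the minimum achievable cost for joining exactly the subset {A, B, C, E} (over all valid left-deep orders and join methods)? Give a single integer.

Selinger DP over subsets of {A,B,C,E}:
  {C}: scan cost=300, card=300
  {B}: scan cost=250, card=250
  {A}: scan cost=40, card=40
  {E}: scan cost=60, card=60
  {BC}: card=300; try (B,nl_idx)→3000, (B,hash)→4600, (C,merge)→5500, (B,merge)→5550, (C,hash)→5900, (C,nl)→75250 …(+1); best=3000 via (B,nl_idx)
  {AB}: card=250; try (B,nl_idx)→610, (A,hash)→980, (B,merge)→2570, (A,merge)→2780, (B,hash)→4080, (B,nl)→10040 …(+1); best=610 via (B,nl_idx)
  {AE}: card=160; try (E,nl_idx)→440, (A,hash)→600, (E,merge)→740, (A,merge)→760, (E,hash)→800, (E,nl)→2440 …(+1); best=440 via (E,nl_idx)
  {ABC}: card=300; try (A,hash)→3780, (C,merge)→5860, (C,hash)→6260, (A,merge)→6280, (A,nl)→15000, (C,nl)→75610; best=3780 via (A,hash)
  {ABE}: card=1000; try (E,hash)→1580, (B,nl_idx)→2720, (E,nl_idx)→3110, (E,merge)→3280, (B,merge)→4130, (B,hash)→4600 …(+2); best=1580 via (E,hash)
  {ABCE}: card=1200; try (E,hash)→4800, (E,nl_idx)→6780, (E,merge)→7200, (C,hash)→7980, (C,merge)→15580, (E,nl)→21780 …(+1); best=4800 via (E,hash)

4800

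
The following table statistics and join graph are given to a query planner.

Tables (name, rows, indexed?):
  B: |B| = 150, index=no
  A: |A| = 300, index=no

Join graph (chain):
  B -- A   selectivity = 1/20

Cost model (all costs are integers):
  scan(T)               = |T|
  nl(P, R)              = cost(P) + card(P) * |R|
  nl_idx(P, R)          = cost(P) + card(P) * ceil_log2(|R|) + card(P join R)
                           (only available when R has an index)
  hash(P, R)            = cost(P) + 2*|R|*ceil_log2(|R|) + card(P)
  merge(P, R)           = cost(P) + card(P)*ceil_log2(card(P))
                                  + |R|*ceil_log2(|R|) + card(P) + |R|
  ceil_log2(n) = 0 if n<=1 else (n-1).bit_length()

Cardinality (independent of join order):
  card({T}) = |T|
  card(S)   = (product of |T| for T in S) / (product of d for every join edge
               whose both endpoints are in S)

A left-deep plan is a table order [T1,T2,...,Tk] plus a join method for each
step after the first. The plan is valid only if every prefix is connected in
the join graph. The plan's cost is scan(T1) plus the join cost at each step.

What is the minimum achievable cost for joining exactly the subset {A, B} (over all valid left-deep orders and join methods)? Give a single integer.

3000

Selinger DP over subsets of {A,B}:
  {B}: scan cost=150, card=150
  {A}: scan cost=300, card=300
  {AB}: card=2250; try (B,hash)→3000, (A,merge)→4500, (B,merge)→4650, (A,hash)→5700, (A,nl)→45150, (B,nl)→45300; best=3000 via (B,hash)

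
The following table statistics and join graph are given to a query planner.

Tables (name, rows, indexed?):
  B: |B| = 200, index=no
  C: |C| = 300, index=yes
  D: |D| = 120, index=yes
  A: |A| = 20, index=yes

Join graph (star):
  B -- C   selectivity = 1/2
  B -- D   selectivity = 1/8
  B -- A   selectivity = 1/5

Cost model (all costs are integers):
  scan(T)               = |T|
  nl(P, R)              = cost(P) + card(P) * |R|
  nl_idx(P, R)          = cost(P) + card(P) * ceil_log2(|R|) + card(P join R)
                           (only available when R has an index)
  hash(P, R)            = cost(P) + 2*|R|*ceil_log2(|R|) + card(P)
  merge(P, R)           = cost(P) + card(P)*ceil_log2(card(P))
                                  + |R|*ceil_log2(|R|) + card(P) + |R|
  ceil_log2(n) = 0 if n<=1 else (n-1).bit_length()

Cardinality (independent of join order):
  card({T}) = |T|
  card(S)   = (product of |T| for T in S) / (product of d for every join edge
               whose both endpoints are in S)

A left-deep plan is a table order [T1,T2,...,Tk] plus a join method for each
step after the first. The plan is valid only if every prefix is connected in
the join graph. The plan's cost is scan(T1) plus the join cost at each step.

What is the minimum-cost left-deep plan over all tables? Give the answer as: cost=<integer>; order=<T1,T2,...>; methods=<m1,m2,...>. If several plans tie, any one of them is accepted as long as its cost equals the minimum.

Selinger DP (subsets sized 1..n):
  {B}: scan cost=200, card=200
  {C}: scan cost=300, card=300
  {D}: scan cost=120, card=120
  {A}: scan cost=20, card=20
  {BC}: card=30000; try (B,hash)→3800, (C,merge)→5000, (B,merge)→5100, (C,hash)→5800, (C,nl_idx)→32000, (C,nl)→60200 …(+1); best=3800 via (B,hash)
  {BD}: card=3000; try (D,hash)→2080, (B,merge)→2880, (D,merge)→2960, (B,hash)→3440, (D,nl_idx)→4600, (B,nl)→24120 …(+1); best=2080 via (D,hash)
  {AB}: card=800; try (A,hash)→600, (B,merge)→1940, (A,nl_idx)→2000, (A,merge)→2120, (B,hash)→3240, (B,nl)→4020 …(+1); best=600 via (A,hash)
  {BCD}: card=450000; try (C,hash)→10480, (D,hash)→35480, (C,merge)→44080, (C,nl_idx)→479080, (D,merge)→484760, (D,nl_idx)→663800 …(+2); best=10480 via (C,hash)
  {ABC}: card=120000; try (C,hash)→6800, (C,merge)→12400, (A,hash)→34000, (C,nl_idx)→127800, (C,nl)→240600, (A,nl_idx)→273800 …(+2); best=6800 via (C,hash)
  {ABD}: card=12000; try (D,hash)→3080, (A,hash)→5280, (D,merge)→10360, (D,nl_idx)→18200, (A,nl_idx)→29080, (A,merge)→41200 …(+2); best=3080 via (D,hash)
  {ABCD}: card=1800000; try (C,hash)→20480, (D,hash)→128480, (C,merge)→186080, (A,hash)→460680, (C,nl_idx)→1911080, (D,merge)→2167760 …(+6); best=20480 via (C,hash)

cost=20480; order=B,A,D,C; methods=hash,hash,hash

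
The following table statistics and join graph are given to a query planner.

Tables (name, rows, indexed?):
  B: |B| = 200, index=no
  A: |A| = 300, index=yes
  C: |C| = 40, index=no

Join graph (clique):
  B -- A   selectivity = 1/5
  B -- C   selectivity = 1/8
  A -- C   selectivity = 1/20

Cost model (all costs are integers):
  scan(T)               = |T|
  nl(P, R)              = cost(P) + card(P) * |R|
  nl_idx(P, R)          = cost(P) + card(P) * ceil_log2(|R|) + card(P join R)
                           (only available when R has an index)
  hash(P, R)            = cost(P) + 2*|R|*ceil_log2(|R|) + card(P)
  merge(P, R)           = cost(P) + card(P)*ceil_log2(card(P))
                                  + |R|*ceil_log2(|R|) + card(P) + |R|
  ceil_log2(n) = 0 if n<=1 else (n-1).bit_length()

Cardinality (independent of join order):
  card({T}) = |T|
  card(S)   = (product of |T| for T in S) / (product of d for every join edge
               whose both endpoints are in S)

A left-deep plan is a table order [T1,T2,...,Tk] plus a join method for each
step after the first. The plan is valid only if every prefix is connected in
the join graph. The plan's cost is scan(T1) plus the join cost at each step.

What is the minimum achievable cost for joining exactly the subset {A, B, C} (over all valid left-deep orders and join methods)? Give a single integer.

4800

Selinger DP over subsets of {A,B,C}:
  {B}: scan cost=200, card=200
  {A}: scan cost=300, card=300
  {C}: scan cost=40, card=40
  {AB}: card=12000; try (B,hash)→3800, (A,merge)→5000, (B,merge)→5100, (A,hash)→5800, (A,nl_idx)→14000, (A,nl)→60200 …(+1); best=3800 via (B,hash)
  {BC}: card=1000; try (C,hash)→880, (B,merge)→2120, (C,merge)→2280, (B,hash)→3280, (B,nl)→8040, (C,nl)→8200; best=880 via (C,hash)
  {AC}: card=600; try (A,nl_idx)→1000, (C,hash)→1080, (A,merge)→3320, (C,merge)→3580, (A,hash)→5480, (A,nl)→12040 …(+1); best=1000 via (A,nl_idx)
  {ABC}: card=3000; try (B,hash)→4800, (A,hash)→7280, (B,merge)→9400, (A,nl_idx)→12880, (A,merge)→14880, (C,hash)→16280 …(+4); best=4800 via (B,hash)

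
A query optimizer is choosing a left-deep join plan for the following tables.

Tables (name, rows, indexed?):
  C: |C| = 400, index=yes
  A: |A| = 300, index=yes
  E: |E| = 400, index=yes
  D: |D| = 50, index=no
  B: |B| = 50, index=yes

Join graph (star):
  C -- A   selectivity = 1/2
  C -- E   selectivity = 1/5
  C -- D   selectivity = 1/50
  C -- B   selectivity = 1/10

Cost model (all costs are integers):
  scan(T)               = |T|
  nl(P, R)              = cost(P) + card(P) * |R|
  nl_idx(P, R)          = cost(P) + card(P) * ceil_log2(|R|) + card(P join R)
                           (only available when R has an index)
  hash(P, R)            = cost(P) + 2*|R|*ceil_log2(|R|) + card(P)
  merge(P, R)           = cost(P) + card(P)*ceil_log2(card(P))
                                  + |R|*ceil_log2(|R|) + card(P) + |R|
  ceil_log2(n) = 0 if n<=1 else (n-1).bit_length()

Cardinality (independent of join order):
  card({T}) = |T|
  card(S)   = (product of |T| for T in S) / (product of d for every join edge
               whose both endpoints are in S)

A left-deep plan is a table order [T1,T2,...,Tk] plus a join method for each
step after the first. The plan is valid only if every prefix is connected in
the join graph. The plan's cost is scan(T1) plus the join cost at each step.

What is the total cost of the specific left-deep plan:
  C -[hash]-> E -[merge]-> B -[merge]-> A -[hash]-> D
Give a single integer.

27563950

step 1: scan C: cost=400, card=400
step 2: join E via hash
    card(P join E) = 400*400/(5) = 32000
    cost = 400 + 2*400*9 + 400 = 8000
step 3: join B via merge
    card(P join B) = 32000*50/(10) = 160000
    cost = 8000 + 32000*15 + 50*6 + 32000 + 50 = 520350
step 4: join A via merge
    card(P join A) = 160000*300/(2) = 24000000
    cost = 520350 + 160000*18 + 300*9 + 160000 + 300 = 3563350
step 5: join D via hash
    card(P join D) = 24000000*50/(50) = 24000000
    cost = 3563350 + 2*50*6 + 24000000 = 27563950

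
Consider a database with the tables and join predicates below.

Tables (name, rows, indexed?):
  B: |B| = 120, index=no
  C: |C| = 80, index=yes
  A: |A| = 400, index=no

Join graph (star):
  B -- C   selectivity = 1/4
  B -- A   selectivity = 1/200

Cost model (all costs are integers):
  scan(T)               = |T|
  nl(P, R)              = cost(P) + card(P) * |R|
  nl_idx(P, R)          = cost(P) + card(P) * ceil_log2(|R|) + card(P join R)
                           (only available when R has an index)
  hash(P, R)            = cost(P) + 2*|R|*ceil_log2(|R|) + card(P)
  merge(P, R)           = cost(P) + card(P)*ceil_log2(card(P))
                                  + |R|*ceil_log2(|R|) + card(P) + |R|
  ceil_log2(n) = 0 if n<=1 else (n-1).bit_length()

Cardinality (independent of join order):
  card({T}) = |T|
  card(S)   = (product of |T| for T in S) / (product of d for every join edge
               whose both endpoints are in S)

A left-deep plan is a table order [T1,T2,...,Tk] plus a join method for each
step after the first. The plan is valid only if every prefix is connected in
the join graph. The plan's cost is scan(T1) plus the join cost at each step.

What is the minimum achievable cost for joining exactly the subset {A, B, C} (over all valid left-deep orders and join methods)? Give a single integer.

3840

Selinger DP over subsets of {A,B,C}:
  {B}: scan cost=120, card=120
  {C}: scan cost=80, card=80
  {A}: scan cost=400, card=400
  {BC}: card=2400; try (C,hash)→1360, (B,merge)→1680, (C,merge)→1720, (B,hash)→1840, (C,nl_idx)→3360, (B,nl)→9680 …(+1); best=1360 via (C,hash)
  {AB}: card=240; try (B,hash)→2480, (A,merge)→5080, (B,merge)→5360, (A,hash)→7440, (A,nl)→48120, (B,nl)→48400; best=2480 via (B,hash)
  {ABC}: card=4800; try (C,hash)→3840, (C,merge)→5280, (C,nl_idx)→8960, (A,hash)→10960, (C,nl)→21680, (A,merge)→36560 …(+1); best=3840 via (C,hash)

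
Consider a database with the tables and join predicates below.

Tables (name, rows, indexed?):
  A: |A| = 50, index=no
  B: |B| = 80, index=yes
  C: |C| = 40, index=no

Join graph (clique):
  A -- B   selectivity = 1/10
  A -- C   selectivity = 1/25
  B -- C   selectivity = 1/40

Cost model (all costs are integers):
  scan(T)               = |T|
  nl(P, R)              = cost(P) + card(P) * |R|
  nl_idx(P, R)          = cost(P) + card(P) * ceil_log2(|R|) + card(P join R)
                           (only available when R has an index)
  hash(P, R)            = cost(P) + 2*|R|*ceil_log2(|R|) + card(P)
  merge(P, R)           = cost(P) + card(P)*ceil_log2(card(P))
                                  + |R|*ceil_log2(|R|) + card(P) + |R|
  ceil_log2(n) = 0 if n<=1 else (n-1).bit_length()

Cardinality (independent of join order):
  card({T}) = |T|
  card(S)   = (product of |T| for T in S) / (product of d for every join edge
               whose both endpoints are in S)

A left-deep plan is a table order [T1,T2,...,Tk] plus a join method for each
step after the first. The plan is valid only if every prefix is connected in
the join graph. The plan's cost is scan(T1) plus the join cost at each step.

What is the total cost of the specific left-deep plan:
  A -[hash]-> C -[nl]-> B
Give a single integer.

step 1: scan A: cost=50, card=50
step 2: join C via hash
    card(P join C) = 50*40/(25) = 80
    cost = 50 + 2*40*6 + 50 = 580
step 3: join B via nl
    card(P join B) = 80*80/(10*40) = 16
    cost = 580 + 80*80 = 6980

6980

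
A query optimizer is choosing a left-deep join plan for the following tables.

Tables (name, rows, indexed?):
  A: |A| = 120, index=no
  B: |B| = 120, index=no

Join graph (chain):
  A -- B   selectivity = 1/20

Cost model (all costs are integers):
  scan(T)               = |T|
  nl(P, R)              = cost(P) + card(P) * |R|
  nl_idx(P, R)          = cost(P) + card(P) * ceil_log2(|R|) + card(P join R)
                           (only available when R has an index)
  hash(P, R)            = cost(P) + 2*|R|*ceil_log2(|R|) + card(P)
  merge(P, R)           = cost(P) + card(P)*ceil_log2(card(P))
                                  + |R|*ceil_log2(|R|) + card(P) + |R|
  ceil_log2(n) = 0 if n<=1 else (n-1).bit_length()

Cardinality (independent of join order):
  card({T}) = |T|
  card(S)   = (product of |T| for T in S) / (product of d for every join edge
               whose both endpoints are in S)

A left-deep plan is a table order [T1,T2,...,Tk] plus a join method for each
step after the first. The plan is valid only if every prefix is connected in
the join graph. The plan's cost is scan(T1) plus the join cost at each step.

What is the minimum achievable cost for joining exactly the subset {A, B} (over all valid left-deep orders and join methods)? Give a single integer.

Selinger DP over subsets of {A,B}:
  {A}: scan cost=120, card=120
  {B}: scan cost=120, card=120
  {AB}: card=720; try (B,hash)→1920, (A,hash)→1920, (B,merge)→2040, (A,merge)→2040, (B,nl)→14520, (A,nl)→14520; best=1920 via (B,hash)

1920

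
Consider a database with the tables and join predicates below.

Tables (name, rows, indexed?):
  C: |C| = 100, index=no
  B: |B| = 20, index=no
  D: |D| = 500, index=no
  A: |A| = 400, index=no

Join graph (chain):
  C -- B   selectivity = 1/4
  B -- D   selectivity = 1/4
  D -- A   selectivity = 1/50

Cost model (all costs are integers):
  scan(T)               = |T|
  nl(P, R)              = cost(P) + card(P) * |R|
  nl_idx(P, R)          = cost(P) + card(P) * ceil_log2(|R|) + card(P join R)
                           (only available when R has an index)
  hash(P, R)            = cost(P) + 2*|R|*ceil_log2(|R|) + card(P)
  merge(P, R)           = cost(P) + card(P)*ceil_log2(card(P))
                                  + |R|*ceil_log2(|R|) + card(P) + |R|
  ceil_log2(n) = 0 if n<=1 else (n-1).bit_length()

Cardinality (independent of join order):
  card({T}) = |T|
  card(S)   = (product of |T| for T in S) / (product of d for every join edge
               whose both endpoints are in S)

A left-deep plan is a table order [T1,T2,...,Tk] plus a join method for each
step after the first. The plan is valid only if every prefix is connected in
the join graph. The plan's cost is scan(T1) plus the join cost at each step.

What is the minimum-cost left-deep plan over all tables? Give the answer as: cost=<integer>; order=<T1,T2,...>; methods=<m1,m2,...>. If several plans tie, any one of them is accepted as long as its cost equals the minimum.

Selinger DP (subsets sized 1..n):
  {C}: scan cost=100, card=100
  {B}: scan cost=20, card=20
  {D}: scan cost=500, card=500
  {A}: scan cost=400, card=400
  {BC}: card=500; try (B,hash)→400, (C,merge)→940, (B,merge)→1020, (C,hash)→1440, (C,nl)→2020, (B,nl)→2100; best=400 via (B,hash)
  {BD}: card=2500; try (B,hash)→1200, (D,merge)→5140, (B,merge)→5620, (D,hash)→9040, (D,nl)→10020, (B,nl)→10500; best=1200 via (B,hash)
  {AD}: card=4000; try (A,hash)→8200, (D,merge)→9400, (A,merge)→9500, (D,hash)→9800, (D,nl)→200400, (A,nl)→200500; best=8200 via (A,hash)
  {BCD}: card=62500; try (C,hash)→5100, (D,hash)→9900, (D,merge)→10400, (C,merge)→34500, (D,nl)→250400, (C,nl)→251200; best=5100 via (C,hash)
  {ABD}: card=20000; try (A,hash)→10900, (B,hash)→12400, (A,merge)→37700, (B,merge)→60320, (B,nl)→88200, (A,nl)→1001200; best=10900 via (A,hash)
  {ABCD}: card=500000; try (C,hash)→32300, (A,hash)→74800, (C,merge)→331700, (A,merge)→1071600, (C,nl)→2010900, (A,nl)→25005100; best=32300 via (C,hash)

cost=32300; order=D,B,A,C; methods=hash,hash,hash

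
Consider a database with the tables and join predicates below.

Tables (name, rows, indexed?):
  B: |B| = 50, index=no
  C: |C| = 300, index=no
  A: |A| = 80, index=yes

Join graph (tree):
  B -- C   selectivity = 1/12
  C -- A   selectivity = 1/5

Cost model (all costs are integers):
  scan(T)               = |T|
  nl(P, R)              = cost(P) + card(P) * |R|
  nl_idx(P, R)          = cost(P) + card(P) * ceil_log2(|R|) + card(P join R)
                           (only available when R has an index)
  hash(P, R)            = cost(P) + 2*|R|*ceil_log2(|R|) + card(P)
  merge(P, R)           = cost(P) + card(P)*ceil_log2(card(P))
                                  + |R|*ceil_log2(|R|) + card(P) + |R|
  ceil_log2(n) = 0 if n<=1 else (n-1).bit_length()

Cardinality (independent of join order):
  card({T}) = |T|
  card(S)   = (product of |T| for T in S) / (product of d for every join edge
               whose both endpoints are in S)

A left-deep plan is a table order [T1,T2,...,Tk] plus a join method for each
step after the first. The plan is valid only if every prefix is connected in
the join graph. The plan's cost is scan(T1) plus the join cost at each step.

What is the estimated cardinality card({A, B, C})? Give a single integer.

Tables in S: A(80), B(50), C(300)
Edges inside S: B-C(d=12), C-A(d=5)
numerator = 80 * 50 * 300 = 1200000
denominator = 12 * 5 = 60
card(S) = 1200000 / 60 = 20000

20000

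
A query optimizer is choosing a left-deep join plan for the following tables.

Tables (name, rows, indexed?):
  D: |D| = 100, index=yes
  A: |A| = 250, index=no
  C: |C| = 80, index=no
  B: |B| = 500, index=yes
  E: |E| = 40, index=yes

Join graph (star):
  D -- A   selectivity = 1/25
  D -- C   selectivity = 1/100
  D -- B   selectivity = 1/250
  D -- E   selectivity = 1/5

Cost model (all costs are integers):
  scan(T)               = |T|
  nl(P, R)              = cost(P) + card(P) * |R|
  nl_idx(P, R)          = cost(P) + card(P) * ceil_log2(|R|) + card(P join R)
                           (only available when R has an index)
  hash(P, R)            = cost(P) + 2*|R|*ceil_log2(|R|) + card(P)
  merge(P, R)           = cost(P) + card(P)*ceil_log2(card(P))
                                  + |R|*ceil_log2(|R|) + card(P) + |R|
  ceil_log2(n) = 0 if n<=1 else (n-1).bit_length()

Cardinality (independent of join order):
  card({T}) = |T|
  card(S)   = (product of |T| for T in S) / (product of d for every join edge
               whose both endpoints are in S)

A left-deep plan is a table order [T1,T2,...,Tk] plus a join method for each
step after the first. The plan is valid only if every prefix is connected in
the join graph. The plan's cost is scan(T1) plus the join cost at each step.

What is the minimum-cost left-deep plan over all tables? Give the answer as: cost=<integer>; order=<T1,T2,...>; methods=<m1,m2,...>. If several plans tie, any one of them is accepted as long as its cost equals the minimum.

cost=7370; order=C,D,B,A,E; methods=nl_idx,nl_idx,merge,hash

Selinger DP (subsets sized 1..n):
  {D}: scan cost=100, card=100
  {A}: scan cost=250, card=250
  {C}: scan cost=80, card=80
  {B}: scan cost=500, card=500
  {E}: scan cost=40, card=40
  {AD}: card=1000; try (D,hash)→1900, (D,nl_idx)→3000, (A,merge)→3150, (D,merge)→3300, (A,hash)→4200, (A,nl)→25100 …(+1); best=1900 via (D,hash)
  {CD}: card=80; try (D,nl_idx)→720, (C,hash)→1320, (D,merge)→1520, (C,merge)→1540, (D,hash)→1560, (D,nl)→8080 …(+1); best=720 via (D,nl_idx)
  {BD}: card=200; try (B,nl_idx)→1200, (D,hash)→2400, (D,nl_idx)→4200, (B,merge)→5900, (D,merge)→6300, (B,hash)→9200 …(+2); best=1200 via (B,nl_idx)
  {DE}: card=800; try (E,hash)→680, (D,merge)→1120, (D,nl_idx)→1120, (E,merge)→1180, (D,hash)→1480, (E,nl_idx)→1500 …(+2); best=680 via (E,hash)
  {ACD}: card=800; try (A,merge)→3610, (C,hash)→4020, (A,hash)→4800, (C,merge)→13540, (A,nl)→20720, (C,nl)→81900; best=3610 via (A,merge)
  {ABD}: card=2000; try (A,merge)→5250, (A,hash)→5400, (B,hash)→11900, (B,nl_idx)→12900, (B,merge)→17900, (A,nl)→51200 …(+1); best=5250 via (A,merge)
  {ADE}: card=8000; try (E,hash)→3380, (A,hash)→5480, (A,merge)→11730, (E,merge)→13180, (E,nl_idx)→15900, (E,nl)→41900 …(+1); best=3380 via (E,hash)
  {BCD}: card=160; try (B,nl_idx)→1600, (C,hash)→2520, (C,merge)→3640, (B,merge)→6360, (B,hash)→9800, (C,nl)→17200 …(+1); best=1600 via (B,nl_idx)
  {CDE}: card=640; try (E,hash)→1280, (E,merge)→1640, (E,nl_idx)→1840, (C,hash)→2600, (E,nl)→3920, (C,merge)→10120 …(+1); best=1280 via (E,hash)
  {BDE}: card=1600; try (E,hash)→1880, (E,merge)→3280, (E,nl_idx)→4000, (E,nl)→9200, (B,nl_idx)→9480, (B,hash)→10480 …(+2); best=1880 via (E,hash)
  {ABCD}: card=1600; try (A,merge)→5290, (A,hash)→5760, (C,hash)→8370, (B,nl_idx)→12410, (B,hash)→13410, (B,merge)→17410 …(+4); best=5290 via (A,merge)
  {ACDE}: card=6400; try (E,hash)→4890, (A,hash)→5920, (A,merge)→10570, (C,hash)→12500, (E,merge)→12690, (E,nl_idx)→14810 …(+4); best=4890 via (E,hash)
  {ABDE}: card=16000; try (A,hash)→7480, (E,hash)→7730, (B,hash)→20380, (A,merge)→23330, (E,merge)→29530, (E,nl_idx)→33250 …(+5); best=7480 via (A,hash)
  {BCDE}: card=1280; try (E,hash)→2240, (E,merge)→3320, (E,nl_idx)→3840, (C,hash)→4600, (E,nl)→8000, (B,nl_idx)→8320 …(+5); best=2240 via (E,hash)
  {ABCDE}: card=12800; try (E,hash)→7370, (A,hash)→7520, (A,merge)→19850, (B,hash)→20290, (C,hash)→24600, (E,merge)→24770 …(+8); best=7370 via (E,hash)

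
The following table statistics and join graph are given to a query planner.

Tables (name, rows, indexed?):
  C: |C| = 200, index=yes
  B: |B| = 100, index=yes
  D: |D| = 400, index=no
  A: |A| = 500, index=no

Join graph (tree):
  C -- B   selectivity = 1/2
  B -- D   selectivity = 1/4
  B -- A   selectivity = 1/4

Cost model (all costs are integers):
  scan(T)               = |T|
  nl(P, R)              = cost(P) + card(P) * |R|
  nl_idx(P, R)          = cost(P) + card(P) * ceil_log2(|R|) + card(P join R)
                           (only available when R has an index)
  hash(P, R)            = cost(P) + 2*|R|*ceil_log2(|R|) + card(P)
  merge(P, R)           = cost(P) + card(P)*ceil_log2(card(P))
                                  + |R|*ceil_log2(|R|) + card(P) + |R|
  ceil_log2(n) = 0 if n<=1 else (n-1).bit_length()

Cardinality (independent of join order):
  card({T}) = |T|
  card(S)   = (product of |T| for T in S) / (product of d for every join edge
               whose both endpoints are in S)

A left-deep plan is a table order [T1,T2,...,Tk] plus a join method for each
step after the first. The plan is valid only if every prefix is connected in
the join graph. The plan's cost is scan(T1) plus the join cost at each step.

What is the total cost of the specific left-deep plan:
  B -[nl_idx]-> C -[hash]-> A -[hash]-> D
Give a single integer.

step 1: scan B: cost=100, card=100
step 2: join C via nl_idx
    card(P join C) = 100*200/(2) = 10000
    cost = 100 + 100*8 + 10000 = 10900
step 3: join A via hash
    card(P join A) = 10000*500/(4) = 1250000
    cost = 10900 + 2*500*9 + 10000 = 29900
step 4: join D via hash
    card(P join D) = 1250000*400/(4) = 125000000
    cost = 29900 + 2*400*9 + 1250000 = 1287100

1287100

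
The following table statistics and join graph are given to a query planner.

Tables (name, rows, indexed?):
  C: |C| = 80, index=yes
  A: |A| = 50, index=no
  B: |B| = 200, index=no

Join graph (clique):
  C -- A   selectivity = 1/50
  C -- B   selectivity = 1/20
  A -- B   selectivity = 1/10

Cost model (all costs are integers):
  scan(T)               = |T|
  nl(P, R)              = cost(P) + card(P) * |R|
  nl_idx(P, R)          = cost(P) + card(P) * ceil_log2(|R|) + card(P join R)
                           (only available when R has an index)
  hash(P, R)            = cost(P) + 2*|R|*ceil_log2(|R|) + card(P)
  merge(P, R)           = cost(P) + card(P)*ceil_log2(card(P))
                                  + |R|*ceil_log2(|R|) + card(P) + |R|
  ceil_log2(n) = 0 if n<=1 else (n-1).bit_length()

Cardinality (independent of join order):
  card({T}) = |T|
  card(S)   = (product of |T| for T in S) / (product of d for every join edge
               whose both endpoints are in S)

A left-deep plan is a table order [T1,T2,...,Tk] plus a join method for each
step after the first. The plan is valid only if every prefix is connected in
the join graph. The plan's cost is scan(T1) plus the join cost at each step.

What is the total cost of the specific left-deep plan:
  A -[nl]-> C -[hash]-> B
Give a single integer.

7330

step 1: scan A: cost=50, card=50
step 2: join C via nl
    card(P join C) = 50*80/(50) = 80
    cost = 50 + 50*80 = 4050
step 3: join B via hash
    card(P join B) = 80*200/(20*10) = 80
    cost = 4050 + 2*200*8 + 80 = 7330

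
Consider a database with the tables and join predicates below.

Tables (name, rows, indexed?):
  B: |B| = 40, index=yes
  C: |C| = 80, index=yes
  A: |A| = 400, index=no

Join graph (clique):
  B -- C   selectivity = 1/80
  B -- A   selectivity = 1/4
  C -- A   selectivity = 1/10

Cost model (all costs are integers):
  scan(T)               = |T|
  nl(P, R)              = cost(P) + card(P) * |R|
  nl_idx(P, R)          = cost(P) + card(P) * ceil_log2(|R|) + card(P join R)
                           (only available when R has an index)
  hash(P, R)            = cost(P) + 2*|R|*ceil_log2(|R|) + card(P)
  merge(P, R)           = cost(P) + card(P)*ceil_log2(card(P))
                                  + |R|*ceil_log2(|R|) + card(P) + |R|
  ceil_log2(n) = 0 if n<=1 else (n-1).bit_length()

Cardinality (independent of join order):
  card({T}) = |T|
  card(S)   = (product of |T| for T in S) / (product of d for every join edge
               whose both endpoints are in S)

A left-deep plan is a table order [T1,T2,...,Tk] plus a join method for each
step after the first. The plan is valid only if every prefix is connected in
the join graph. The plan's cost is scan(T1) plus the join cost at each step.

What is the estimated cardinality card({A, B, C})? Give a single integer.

400

Tables in S: A(400), B(40), C(80)
Edges inside S: B-C(d=80), B-A(d=4), C-A(d=10)
numerator = 400 * 40 * 80 = 1280000
denominator = 80 * 4 * 10 = 3200
card(S) = 1280000 / 3200 = 400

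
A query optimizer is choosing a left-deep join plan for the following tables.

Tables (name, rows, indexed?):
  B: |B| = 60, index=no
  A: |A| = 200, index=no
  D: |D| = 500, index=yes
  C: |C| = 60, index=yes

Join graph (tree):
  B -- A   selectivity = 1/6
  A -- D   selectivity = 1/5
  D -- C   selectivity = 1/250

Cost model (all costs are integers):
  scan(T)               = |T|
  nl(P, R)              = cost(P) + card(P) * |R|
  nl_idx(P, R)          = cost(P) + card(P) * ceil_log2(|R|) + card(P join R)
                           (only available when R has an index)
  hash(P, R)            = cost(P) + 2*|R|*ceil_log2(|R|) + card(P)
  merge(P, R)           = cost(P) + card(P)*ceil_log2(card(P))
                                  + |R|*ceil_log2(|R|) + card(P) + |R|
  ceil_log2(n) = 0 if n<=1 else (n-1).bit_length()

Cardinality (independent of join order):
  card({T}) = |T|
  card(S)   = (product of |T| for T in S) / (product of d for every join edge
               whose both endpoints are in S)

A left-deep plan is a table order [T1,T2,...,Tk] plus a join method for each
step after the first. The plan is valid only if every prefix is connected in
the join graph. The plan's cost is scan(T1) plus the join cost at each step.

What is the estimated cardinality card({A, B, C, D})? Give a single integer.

48000

Tables in S: A(200), B(60), C(60), D(500)
Edges inside S: B-A(d=6), A-D(d=5), D-C(d=250)
numerator = 200 * 60 * 60 * 500 = 360000000
denominator = 6 * 5 * 250 = 7500
card(S) = 360000000 / 7500 = 48000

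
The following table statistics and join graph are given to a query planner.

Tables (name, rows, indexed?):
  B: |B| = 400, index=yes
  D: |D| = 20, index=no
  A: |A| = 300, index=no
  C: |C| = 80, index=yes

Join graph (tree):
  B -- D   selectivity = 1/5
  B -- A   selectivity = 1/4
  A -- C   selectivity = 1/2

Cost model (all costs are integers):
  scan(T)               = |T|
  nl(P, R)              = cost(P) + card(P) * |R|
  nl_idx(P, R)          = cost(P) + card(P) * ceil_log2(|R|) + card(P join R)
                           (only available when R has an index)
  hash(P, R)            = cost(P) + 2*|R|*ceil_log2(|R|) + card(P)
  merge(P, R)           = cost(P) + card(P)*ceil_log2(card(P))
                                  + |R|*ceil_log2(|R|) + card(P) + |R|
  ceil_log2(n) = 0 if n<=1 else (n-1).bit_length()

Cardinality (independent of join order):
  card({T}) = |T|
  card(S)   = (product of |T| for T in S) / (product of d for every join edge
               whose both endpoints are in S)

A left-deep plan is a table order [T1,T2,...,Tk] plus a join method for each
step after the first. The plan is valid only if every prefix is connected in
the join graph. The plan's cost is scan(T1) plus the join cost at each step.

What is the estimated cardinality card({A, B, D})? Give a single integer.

Tables in S: A(300), B(400), D(20)
Edges inside S: B-D(d=5), B-A(d=4)
numerator = 300 * 400 * 20 = 2400000
denominator = 5 * 4 = 20
card(S) = 2400000 / 20 = 120000

120000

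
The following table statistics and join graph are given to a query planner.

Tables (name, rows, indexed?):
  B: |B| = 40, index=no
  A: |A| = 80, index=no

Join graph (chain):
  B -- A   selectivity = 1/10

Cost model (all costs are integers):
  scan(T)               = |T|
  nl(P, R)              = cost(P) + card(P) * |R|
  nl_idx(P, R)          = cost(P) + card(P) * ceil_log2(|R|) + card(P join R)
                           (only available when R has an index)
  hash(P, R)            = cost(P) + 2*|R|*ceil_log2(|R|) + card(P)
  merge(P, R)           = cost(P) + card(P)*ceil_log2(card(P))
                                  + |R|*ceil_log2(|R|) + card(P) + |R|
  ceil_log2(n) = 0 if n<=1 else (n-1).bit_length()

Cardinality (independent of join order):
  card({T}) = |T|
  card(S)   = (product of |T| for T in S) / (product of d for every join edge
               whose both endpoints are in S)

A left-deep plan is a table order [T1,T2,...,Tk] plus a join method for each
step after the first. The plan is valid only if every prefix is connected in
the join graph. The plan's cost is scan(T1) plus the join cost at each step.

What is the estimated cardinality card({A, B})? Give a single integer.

320

Tables in S: A(80), B(40)
Edges inside S: B-A(d=10)
numerator = 80 * 40 = 3200
denominator = 10 = 10
card(S) = 3200 / 10 = 320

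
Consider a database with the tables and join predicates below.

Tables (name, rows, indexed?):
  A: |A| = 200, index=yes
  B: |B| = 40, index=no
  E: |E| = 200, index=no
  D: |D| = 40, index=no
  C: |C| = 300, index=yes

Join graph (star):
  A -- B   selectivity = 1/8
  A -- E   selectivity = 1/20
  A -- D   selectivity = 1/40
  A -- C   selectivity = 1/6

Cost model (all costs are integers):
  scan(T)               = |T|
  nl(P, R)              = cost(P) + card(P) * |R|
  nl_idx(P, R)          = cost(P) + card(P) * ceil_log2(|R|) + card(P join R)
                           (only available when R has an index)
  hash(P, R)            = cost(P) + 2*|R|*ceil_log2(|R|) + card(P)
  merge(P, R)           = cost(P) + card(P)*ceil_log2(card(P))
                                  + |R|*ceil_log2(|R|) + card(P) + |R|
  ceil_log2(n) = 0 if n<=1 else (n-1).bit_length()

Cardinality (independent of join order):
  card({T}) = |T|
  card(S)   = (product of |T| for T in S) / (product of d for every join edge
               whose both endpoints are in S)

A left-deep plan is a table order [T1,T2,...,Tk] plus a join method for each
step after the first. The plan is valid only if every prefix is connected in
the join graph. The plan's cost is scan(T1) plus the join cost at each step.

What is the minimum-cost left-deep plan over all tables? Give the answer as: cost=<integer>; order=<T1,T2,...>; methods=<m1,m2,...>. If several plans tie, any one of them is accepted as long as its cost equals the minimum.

cost=20840; order=D,A,B,E,C; methods=nl_idx,hash,hash,hash

Selinger DP (subsets sized 1..n):
  {A}: scan cost=200, card=200
  {B}: scan cost=40, card=40
  {E}: scan cost=200, card=200
  {D}: scan cost=40, card=40
  {C}: scan cost=300, card=300
  {AB}: card=1000; try (B,hash)→880, (A,nl_idx)→1360, (A,merge)→2120, (B,merge)→2280, (A,hash)→3280, (A,nl)→8040 …(+1); best=880 via (B,hash)
  {AE}: card=2000; try (E,hash)→3600, (A,hash)→3600, (E,merge)→3800, (A,merge)→3800, (A,nl_idx)→3800, (E,nl)→40200 …(+1); best=3600 via (E,hash)
  {AD}: card=200; try (A,nl_idx)→560, (D,hash)→880, (A,merge)→2120, (D,merge)→2280, (A,hash)→3280, (A,nl)→8040 …(+1); best=560 via (A,nl_idx)
  {AC}: card=10000; try (A,hash)→3800, (C,merge)→5000, (A,merge)→5100, (C,hash)→5800, (C,nl_idx)→12000, (A,nl_idx)→12700 …(+2); best=3800 via (A,hash)
  {ABE}: card=10000; try (E,hash)→5080, (B,hash)→6080, (E,merge)→13680, (B,merge)→27880, (B,nl)→83600, (E,nl)→200880; best=5080 via (E,hash)
  {ABD}: card=1000; try (B,hash)→1240, (D,hash)→2360, (B,merge)→2640, (B,nl)→8560, (D,merge)→12160, (D,nl)→40880; best=1240 via (B,hash)
  {ABC}: card=50000; try (C,hash)→7280, (B,hash)→14280, (C,merge)→14880, (C,nl_idx)→59880, (B,merge)→154080, (C,nl)→300880 …(+1); best=7280 via (C,hash)
  {ADE}: card=2000; try (E,hash)→3960, (E,merge)→4160, (D,hash)→6080, (D,merge)→27880, (E,nl)→40560, (D,nl)→83600; best=3960 via (E,hash)
  {ACE}: card=100000; try (C,hash)→11000, (E,hash)→17000, (C,merge)→30600, (C,nl_idx)→121600, (E,merge)→155600, (C,nl)→603600 …(+1); best=11000 via (C,hash)
  {ACD}: card=10000; try (C,merge)→5360, (C,hash)→6160, (C,nl_idx)→12360, (D,hash)→14280, (C,nl)→60560, (D,merge)→154080 …(+1); best=5360 via (C,merge)
  {ABDE}: card=10000; try (E,hash)→5440, (B,hash)→6440, (E,merge)→14040, (D,hash)→15560, (B,merge)→28240, (B,nl)→83960 …(+3); best=5440 via (E,hash)
  {ABCE}: card=500000; try (C,hash)→20480, (E,hash)→60480, (B,hash)→111480, (C,merge)→158080, (C,nl_idx)→595080, (E,merge)→859080 …(+4); best=20480 via (C,hash)
  {ABCD}: card=50000; try (C,hash)→7640, (C,merge)→15240, (B,hash)→15840, (D,hash)→57760, (C,nl_idx)→60240, (B,merge)→155640 …(+4); best=7640 via (C,hash)
  {ACDE}: card=100000; try (C,hash)→11360, (E,hash)→18560, (C,merge)→30960, (D,hash)→111480, (C,nl_idx)→121960, (E,merge)→157160 …(+4); best=11360 via (C,hash)
  {ABCDE}: card=500000; try (C,hash)→20840, (E,hash)→60840, (B,hash)→111840, (C,merge)→158440, (D,hash)→520960, (C,nl_idx)→595440 …(+7); best=20840 via (C,hash)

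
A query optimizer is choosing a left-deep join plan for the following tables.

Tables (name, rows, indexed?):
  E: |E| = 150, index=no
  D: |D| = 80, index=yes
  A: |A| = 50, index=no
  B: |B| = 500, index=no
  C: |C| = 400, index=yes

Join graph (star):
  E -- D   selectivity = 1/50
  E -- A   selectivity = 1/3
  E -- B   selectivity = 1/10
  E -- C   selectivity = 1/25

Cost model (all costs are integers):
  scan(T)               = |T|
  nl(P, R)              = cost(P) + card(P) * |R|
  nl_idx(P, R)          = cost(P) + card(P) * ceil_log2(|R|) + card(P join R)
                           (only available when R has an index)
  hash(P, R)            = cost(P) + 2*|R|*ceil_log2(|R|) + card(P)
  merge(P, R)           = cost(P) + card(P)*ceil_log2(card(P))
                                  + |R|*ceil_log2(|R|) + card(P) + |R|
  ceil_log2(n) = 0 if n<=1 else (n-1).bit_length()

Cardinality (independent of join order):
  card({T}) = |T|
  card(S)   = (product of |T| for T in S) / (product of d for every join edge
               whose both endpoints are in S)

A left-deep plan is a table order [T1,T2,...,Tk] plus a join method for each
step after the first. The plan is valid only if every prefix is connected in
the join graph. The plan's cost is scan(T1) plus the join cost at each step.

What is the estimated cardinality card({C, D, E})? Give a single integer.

Tables in S: C(400), D(80), E(150)
Edges inside S: E-D(d=50), E-C(d=25)
numerator = 400 * 80 * 150 = 4800000
denominator = 50 * 25 = 1250
card(S) = 4800000 / 1250 = 3840

3840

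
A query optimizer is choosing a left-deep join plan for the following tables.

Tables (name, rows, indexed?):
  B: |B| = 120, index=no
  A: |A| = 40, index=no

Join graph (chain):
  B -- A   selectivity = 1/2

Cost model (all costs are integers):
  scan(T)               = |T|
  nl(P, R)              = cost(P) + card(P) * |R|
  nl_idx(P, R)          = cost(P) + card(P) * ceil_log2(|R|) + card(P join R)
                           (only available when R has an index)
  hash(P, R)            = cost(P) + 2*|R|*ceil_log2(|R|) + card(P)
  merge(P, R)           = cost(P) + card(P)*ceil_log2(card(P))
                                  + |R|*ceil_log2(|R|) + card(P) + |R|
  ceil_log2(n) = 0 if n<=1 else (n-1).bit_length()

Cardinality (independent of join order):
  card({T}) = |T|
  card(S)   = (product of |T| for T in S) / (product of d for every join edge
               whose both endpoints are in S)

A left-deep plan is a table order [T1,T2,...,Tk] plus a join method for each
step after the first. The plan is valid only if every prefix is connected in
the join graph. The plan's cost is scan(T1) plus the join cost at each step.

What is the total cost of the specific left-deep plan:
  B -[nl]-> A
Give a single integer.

4920

step 1: scan B: cost=120, card=120
step 2: join A via nl
    card(P join A) = 120*40/(2) = 2400
    cost = 120 + 120*40 = 4920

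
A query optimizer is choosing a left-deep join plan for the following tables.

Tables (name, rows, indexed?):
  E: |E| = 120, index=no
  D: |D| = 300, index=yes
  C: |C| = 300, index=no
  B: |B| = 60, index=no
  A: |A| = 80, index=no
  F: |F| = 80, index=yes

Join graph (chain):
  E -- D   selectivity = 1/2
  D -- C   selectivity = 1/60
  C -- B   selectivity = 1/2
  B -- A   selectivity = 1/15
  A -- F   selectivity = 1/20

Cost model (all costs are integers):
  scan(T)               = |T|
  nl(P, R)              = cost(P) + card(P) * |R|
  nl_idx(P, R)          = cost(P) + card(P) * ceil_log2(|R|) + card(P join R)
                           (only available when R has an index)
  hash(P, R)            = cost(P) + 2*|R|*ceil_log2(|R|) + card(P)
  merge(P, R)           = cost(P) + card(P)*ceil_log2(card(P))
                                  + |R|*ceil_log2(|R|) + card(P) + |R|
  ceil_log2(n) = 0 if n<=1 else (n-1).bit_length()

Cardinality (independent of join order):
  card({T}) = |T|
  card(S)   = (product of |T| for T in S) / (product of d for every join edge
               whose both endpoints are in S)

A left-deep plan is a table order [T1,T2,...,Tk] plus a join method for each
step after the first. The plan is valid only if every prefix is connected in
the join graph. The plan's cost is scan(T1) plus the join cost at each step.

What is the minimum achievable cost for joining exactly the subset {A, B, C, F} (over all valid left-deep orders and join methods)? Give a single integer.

8680

Selinger DP over subsets of {A,B,C,F}:
  {C}: scan cost=300, card=300
  {B}: scan cost=60, card=60
  {A}: scan cost=80, card=80
  {F}: scan cost=80, card=80
  {BC}: card=9000; try (B,hash)→1320, (C,merge)→3480, (B,merge)→3720, (C,hash)→5520, (C,nl)→18060, (B,nl)→18300; best=1320 via (B,hash)
  {AB}: card=320; try (B,hash)→880, (A,merge)→1120, (B,merge)→1140, (A,hash)→1240, (A,nl)→4860, (B,nl)→4880; best=880 via (B,hash)
  {AF}: card=320; try (F,nl_idx)→960, (F,hash)→1280, (A,hash)→1280, (F,merge)→1360, (A,merge)→1360, (F,nl)→6480 …(+1); best=960 via (F,nl_idx)
  {ABC}: card=48000; try (C,hash)→6600, (C,merge)→7080, (A,hash)→11440, (C,nl)→96880, (A,merge)→136960, (A,nl)→721320; best=6600 via (C,hash)
  {ABF}: card=1280; try (B,hash)→2000, (F,hash)→2320, (F,nl_idx)→4400, (B,merge)→4580, (F,merge)→4720, (B,nl)→20160 …(+1); best=2000 via (B,hash)
  {ABCF}: card=192000; try (C,hash)→8680, (C,merge)→20360, (F,hash)→55720, (C,nl)→386000, (F,nl_idx)→534600, (F,merge)→823240 …(+1); best=8680 via (C,hash)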